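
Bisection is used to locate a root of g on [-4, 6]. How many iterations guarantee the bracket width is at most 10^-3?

14

Width after n steps is 10/2^n. Need 2^n ≥ 10/10^-3 = 10000.
2^13 = 8192 < 10000 ≤ 2^14 = 16384, so n = 14.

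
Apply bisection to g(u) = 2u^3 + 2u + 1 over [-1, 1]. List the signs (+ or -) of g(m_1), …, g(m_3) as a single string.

g(0) = 1 > 0, so the root lies in [-1, 0]
g(-0.5) = -0.25 < 0, so the root lies in [-0.5, 0]
g(-0.25) = 0.46875 > 0, so the root lies in [-0.5, -0.25]

+-+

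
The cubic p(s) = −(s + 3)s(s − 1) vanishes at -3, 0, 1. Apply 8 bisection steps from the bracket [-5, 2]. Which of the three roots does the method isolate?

midpoint -1.5: p = -5.625 < 0 → [-5, -1.5]
midpoint -3.25: p = 3.453125 > 0 → [-3.25, -1.5]
midpoint -2.375: p = -5.009766 < 0 → [-3.25, -2.375]
midpoint -2.8125: p = -2.0105 < 0 → [-3.25, -2.8125]
midpoint -3.03125: p = 0.3819 > 0 → [-3.03125, -2.8125]
midpoint -2.921875: p = -0.8953 < 0 → [-3.03125, -2.921875]
midpoint -2.9765625: p = -0.2774 < 0 → [-3.03125, -2.9765625]
midpoint -3.00390625: p = 0.047 > 0 → [-3.00390625, -2.9765625]

-3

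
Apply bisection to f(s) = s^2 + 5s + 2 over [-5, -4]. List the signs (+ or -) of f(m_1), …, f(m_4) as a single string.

-+++

s = -4.5 gives f = -0.25, negative; keep [-5, -4.5]
s = -4.75 gives f = 0.8125, positive; keep [-4.75, -4.5]
s = -4.625 gives f = 0.265625, positive; keep [-4.625, -4.5]
s = -4.5625 gives f = 0.0039, positive; keep [-4.5625, -4.5]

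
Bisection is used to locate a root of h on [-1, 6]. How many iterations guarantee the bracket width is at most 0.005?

Width after n steps is 7/2^n. Need 2^n ≥ 7/0.005 = 1400.
2^10 = 1024 < 1400 ≤ 2^11 = 2048, so n = 11.

11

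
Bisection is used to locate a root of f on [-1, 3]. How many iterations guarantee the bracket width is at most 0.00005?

17

Width after n steps is 4/2^n. Need 2^n ≥ 4/0.00005 = 80000.
2^16 = 65536 < 80000 ≤ 2^17 = 131072, so n = 17.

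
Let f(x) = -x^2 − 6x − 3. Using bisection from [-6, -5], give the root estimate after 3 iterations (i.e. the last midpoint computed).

x = -5.5 gives f = -0.25, negative; keep [-5.5, -5]
x = -5.25 gives f = 0.9375, positive; keep [-5.5, -5.25]
x = -5.375 gives f = 0.359375, positive; keep [-5.5, -5.375]

-5.375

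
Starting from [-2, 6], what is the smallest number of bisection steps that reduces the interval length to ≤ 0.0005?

Width after n steps is 8/2^n. Need 2^n ≥ 8/0.0005 = 16000.
2^13 = 8192 < 16000 ≤ 2^14 = 16384, so n = 14.

14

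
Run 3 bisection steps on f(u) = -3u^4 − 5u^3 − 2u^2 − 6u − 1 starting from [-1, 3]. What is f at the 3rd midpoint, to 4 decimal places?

midpoint 1: f = -17 < 0 → [-1, 1]
midpoint 0: f = -1 < 0 → [-1, 0]
midpoint -0.5: f = 1.9375 > 0 → [-0.5, 0]

1.9375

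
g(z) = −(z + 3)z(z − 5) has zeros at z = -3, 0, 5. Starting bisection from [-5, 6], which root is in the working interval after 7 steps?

m = 0.5, g(m) = 7.875 (+); new bracket [0.5, 6]
m = 3.25, g(m) = 35.546875 (+); new bracket [3.25, 6]
m = 4.625, g(m) = 13.224609 (+); new bracket [4.625, 6]
m = 5.3125, g(m) = -13.8 (−); new bracket [4.625, 5.3125]
m = 4.96875, g(m) = 1.2373 (+); new bracket [4.96875, 5.3125]
m = 5.140625, g(m) = -5.8849 (−); new bracket [4.96875, 5.140625]
m = 5.0546875, g(m) = -2.2265 (−); new bracket [4.96875, 5.0546875]

5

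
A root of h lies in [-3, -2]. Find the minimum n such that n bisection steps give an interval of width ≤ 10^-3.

Width after n steps is 1/2^n. Need 2^n ≥ 1/10^-3 = 1000.
2^9 = 512 < 1000 ≤ 2^10 = 1024, so n = 10.

10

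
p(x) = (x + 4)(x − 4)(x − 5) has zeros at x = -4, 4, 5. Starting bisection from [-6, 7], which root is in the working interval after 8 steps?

-4

x = 0.5 gives p = 70.875, positive; keep [-6, 0.5]
x = -2.75 gives p = 65.390625, positive; keep [-6, -2.75]
x = -4.375 gives p = -29.443359, negative; keep [-4.375, -2.75]
x = -3.5625 gives p = 28.3298, positive; keep [-4.375, -3.5625]
x = -3.96875 gives p = 2.2334, positive; keep [-4.375, -3.96875]
x = -4.171875 gives p = -12.8823, negative; keep [-4.171875, -3.96875]
x = -4.0703125 gives p = -5.1469, negative; keep [-4.0703125, -3.96875]
x = -4.01953125 gives p = -1.4127, negative; keep [-4.01953125, -3.96875]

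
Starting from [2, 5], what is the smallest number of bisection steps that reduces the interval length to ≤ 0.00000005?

Width after n steps is 3/2^n. Need 2^n ≥ 3/0.00000005 = 60000000.
2^25 = 33554432 < 60000000 ≤ 2^26 = 67108864, so n = 26.

26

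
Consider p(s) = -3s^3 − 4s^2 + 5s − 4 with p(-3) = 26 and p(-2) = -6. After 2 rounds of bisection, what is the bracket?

s = -2.5 gives p = 5.375, positive; keep [-2.5, -2]
s = -2.25 gives p = -1.328125, negative; keep [-2.5, -2.25]

[-2.5, -2.25]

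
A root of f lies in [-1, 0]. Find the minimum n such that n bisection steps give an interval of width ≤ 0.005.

Width after n steps is 1/2^n. Need 2^n ≥ 1/0.005 = 200.
2^7 = 128 < 200 ≤ 2^8 = 256, so n = 8.

8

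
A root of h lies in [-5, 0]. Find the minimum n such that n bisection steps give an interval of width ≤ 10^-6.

Width after n steps is 5/2^n. Need 2^n ≥ 5/10^-6 = 5000000.
2^22 = 4194304 < 5000000 ≤ 2^23 = 8388608, so n = 23.

23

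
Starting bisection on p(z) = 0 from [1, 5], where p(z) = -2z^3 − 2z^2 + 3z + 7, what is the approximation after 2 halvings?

z = 3 gives p = -56, negative; keep [1, 3]
z = 2 gives p = -11, negative; keep [1, 2]

2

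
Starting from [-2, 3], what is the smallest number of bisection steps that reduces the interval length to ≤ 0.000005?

20

Width after n steps is 5/2^n. Need 2^n ≥ 5/0.000005 = 1000000.
2^19 = 524288 < 1000000 ≤ 2^20 = 1048576, so n = 20.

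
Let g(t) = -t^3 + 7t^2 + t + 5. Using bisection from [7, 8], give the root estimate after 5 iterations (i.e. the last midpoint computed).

m = 7.5, g(m) = -15.625 (−); new bracket [7, 7.5]
m = 7.25, g(m) = -0.890625 (−); new bracket [7, 7.25]
m = 7.125, g(m) = 5.779297 (+); new bracket [7.125, 7.25]
m = 7.1875, g(m) = 2.5012 (+); new bracket [7.1875, 7.25]
m = 7.21875, g(m) = 0.8196 (+); new bracket [7.21875, 7.25]

7.21875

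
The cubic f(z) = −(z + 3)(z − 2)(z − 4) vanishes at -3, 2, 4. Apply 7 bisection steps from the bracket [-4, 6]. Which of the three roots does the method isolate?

-3

midpoint 1: f = -12 < 0 → [-4, 1]
midpoint -1.5: f = -28.875 < 0 → [-4, -1.5]
midpoint -2.75: f = -8.015625 < 0 → [-4, -2.75]
midpoint -3.375: f = 14.8652 > 0 → [-3.375, -2.75]
midpoint -3.0625: f = 2.2346 > 0 → [-3.0625, -2.75]
midpoint -2.90625: f = -3.1766 < 0 → [-3.0625, -2.90625]
midpoint -2.984375: f = -0.5439 < 0 → [-3.0625, -2.984375]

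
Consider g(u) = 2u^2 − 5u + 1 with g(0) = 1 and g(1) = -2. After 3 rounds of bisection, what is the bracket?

u = 0.5 gives g = -1, negative; keep [0, 0.5]
u = 0.25 gives g = -0.125, negative; keep [0, 0.25]
u = 0.125 gives g = 0.40625, positive; keep [0.125, 0.25]

[0.125, 0.25]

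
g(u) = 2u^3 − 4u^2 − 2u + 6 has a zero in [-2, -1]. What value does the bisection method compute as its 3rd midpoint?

m = -1.5, g(m) = -6.75 (−); new bracket [-1.5, -1]
m = -1.25, g(m) = -1.65625 (−); new bracket [-1.25, -1]
m = -1.125, g(m) = 0.339844 (+); new bracket [-1.25, -1.125]

-1.125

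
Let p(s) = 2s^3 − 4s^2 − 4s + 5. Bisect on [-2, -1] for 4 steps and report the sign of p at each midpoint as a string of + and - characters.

--++

s = -1.5 gives p = -4.75, negative; keep [-1.5, -1]
s = -1.25 gives p = -0.15625, negative; keep [-1.25, -1]
s = -1.125 gives p = 1.589844, positive; keep [-1.25, -1.125]
s = -1.1875 gives p = 0.7603, positive; keep [-1.25, -1.1875]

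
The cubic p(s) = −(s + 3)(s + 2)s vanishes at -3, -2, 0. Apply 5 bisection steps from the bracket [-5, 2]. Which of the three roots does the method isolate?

0

p(-1.5) = 1.125 > 0, so the root lies in [-1.5, 2]
p(0.25) = -1.828125 < 0, so the root lies in [-1.5, 0.25]
p(-0.625) = 2.041016 > 0, so the root lies in [-0.625, 0.25]
p(-0.1875) = 0.9558 > 0, so the root lies in [-0.1875, 0.25]
p(0.03125) = -0.1924 < 0, so the root lies in [-0.1875, 0.03125]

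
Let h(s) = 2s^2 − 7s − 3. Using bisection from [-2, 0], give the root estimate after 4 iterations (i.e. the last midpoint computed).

m = -1, h(m) = 6 (+); new bracket [-1, 0]
m = -0.5, h(m) = 1 (+); new bracket [-0.5, 0]
m = -0.25, h(m) = -1.125 (−); new bracket [-0.5, -0.25]
m = -0.375, h(m) = -0.0938 (−); new bracket [-0.5, -0.375]

-0.375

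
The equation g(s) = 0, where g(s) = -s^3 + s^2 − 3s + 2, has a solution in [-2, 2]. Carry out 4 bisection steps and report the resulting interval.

g(0) = 2 > 0, so the root lies in [0, 2]
g(1) = -1 < 0, so the root lies in [0, 1]
g(0.5) = 0.625 > 0, so the root lies in [0.5, 1]
g(0.75) = -0.1094 < 0, so the root lies in [0.5, 0.75]

[0.5, 0.75]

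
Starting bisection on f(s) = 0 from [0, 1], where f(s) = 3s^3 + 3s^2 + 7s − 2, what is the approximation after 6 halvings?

f(0.5) = 2.625 > 0, so the root lies in [0, 0.5]
f(0.25) = -0.015625 < 0, so the root lies in [0.25, 0.5]
f(0.375) = 1.205078 > 0, so the root lies in [0.25, 0.375]
f(0.3125) = 0.572 > 0, so the root lies in [0.25, 0.3125]
f(0.28125) = 0.2728 > 0, so the root lies in [0.25, 0.28125]
f(0.265625) = 0.1273 > 0, so the root lies in [0.25, 0.265625]

0.265625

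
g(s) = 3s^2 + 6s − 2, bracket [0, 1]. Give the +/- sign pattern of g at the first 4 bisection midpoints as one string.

midpoint 0.5: g = 1.75 > 0 → [0, 0.5]
midpoint 0.25: g = -0.3125 < 0 → [0.25, 0.5]
midpoint 0.375: g = 0.671875 > 0 → [0.25, 0.375]
midpoint 0.3125: g = 0.168 > 0 → [0.25, 0.3125]

+-++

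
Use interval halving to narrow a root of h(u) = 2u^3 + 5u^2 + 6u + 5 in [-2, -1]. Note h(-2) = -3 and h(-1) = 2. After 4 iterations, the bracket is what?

[-1.625, -1.5625]

h(-1.5) = 0.5 > 0, so the root lies in [-2, -1.5]
h(-1.75) = -0.90625 < 0, so the root lies in [-1.75, -1.5]
h(-1.625) = -0.128906 < 0, so the root lies in [-1.625, -1.5]
h(-1.5625) = 0.2026 > 0, so the root lies in [-1.625, -1.5625]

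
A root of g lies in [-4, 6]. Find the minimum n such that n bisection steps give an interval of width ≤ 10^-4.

17

Width after n steps is 10/2^n. Need 2^n ≥ 10/10^-4 = 100000.
2^16 = 65536 < 100000 ≤ 2^17 = 131072, so n = 17.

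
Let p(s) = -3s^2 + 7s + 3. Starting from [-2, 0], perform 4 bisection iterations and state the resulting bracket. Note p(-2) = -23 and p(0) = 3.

s = -1 gives p = -7, negative; keep [-1, 0]
s = -0.5 gives p = -1.25, negative; keep [-0.5, 0]
s = -0.25 gives p = 1.0625, positive; keep [-0.5, -0.25]
s = -0.375 gives p = -0.0469, negative; keep [-0.375, -0.25]

[-0.375, -0.25]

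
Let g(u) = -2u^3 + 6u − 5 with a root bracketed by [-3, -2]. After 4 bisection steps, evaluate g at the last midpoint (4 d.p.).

0.1724

m = -2.5, g(m) = 11.25 (+); new bracket [-2.5, -2]
m = -2.25, g(m) = 4.28125 (+); new bracket [-2.25, -2]
m = -2.125, g(m) = 1.441406 (+); new bracket [-2.125, -2]
m = -2.0625, g(m) = 0.1724 (+); new bracket [-2.0625, -2]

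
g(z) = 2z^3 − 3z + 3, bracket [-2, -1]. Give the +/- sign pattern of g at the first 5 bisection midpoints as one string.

+--+-

midpoint -1.5: g = 0.75 > 0 → [-2, -1.5]
midpoint -1.75: g = -2.46875 < 0 → [-1.75, -1.5]
midpoint -1.625: g = -0.707031 < 0 → [-1.625, -1.5]
midpoint -1.5625: g = 0.0581 > 0 → [-1.625, -1.5625]
midpoint -1.59375: g = -0.3151 < 0 → [-1.59375, -1.5625]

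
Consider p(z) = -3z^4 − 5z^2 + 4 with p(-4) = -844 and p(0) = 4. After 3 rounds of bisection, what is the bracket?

p(-2) = -64 < 0, so the root lies in [-2, 0]
p(-1) = -4 < 0, so the root lies in [-1, 0]
p(-0.5) = 2.5625 > 0, so the root lies in [-1, -0.5]

[-1, -0.5]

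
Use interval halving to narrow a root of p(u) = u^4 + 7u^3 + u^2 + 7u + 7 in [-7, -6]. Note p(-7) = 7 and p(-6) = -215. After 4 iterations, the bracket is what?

[-7, -6.9375]

m = -6.5, p(m) = -133.5625 (−); new bracket [-7, -6.5]
m = -6.75, p(m) = -71.574219 (−); new bracket [-7, -6.75]
m = -6.875, p(m) = -34.478271 (−); new bracket [-7, -6.875]
m = -6.9375, p(m) = -14.302 (−); new bracket [-7, -6.9375]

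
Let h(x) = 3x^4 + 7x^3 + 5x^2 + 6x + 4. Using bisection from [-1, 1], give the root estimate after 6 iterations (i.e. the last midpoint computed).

midpoint 0: h = 4 > 0 → [-1, 0]
midpoint -0.5: h = 1.5625 > 0 → [-1, -0.5]
midpoint -0.75: h = 0.308594 > 0 → [-1, -0.75]
midpoint -0.875: h = -0.3528 < 0 → [-0.875, -0.75]
midpoint -0.8125: h = -0.0214 < 0 → [-0.8125, -0.75]
midpoint -0.78125: h = 0.144 > 0 → [-0.8125, -0.78125]

-0.78125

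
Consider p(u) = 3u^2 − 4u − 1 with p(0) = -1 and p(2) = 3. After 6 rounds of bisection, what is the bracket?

p(1) = -2 < 0, so the root lies in [1, 2]
p(1.5) = -0.25 < 0, so the root lies in [1.5, 2]
p(1.75) = 1.1875 > 0, so the root lies in [1.5, 1.75]
p(1.625) = 0.4219 > 0, so the root lies in [1.5, 1.625]
p(1.5625) = 0.0742 > 0, so the root lies in [1.5, 1.5625]
p(1.53125) = -0.0908 < 0, so the root lies in [1.53125, 1.5625]

[1.53125, 1.5625]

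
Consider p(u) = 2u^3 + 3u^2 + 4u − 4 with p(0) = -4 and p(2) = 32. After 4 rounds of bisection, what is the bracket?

u = 1 gives p = 5, positive; keep [0, 1]
u = 0.5 gives p = -1, negative; keep [0.5, 1]
u = 0.75 gives p = 1.53125, positive; keep [0.5, 0.75]
u = 0.625 gives p = 0.1602, positive; keep [0.5, 0.625]

[0.5, 0.625]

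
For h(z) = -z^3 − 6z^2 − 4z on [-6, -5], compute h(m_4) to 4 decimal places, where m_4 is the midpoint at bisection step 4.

m = -5.5, h(m) = 6.875 (+); new bracket [-5.5, -5]
m = -5.25, h(m) = 0.328125 (+); new bracket [-5.25, -5]
m = -5.125, h(m) = -2.482422 (−); new bracket [-5.25, -5.125]
m = -5.1875, h(m) = -1.1145 (−); new bracket [-5.25, -5.1875]

-1.1145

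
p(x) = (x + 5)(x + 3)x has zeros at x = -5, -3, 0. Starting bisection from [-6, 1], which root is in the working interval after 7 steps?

p(-2.5) = -3.125 < 0, so the root lies in [-2.5, 1]
p(-0.75) = -7.171875 < 0, so the root lies in [-0.75, 1]
p(0.125) = 2.001953 > 0, so the root lies in [-0.75, 0.125]
p(-0.3125) = -3.9368 < 0, so the root lies in [-0.3125, 0.125]
p(-0.09375) = -1.3368 < 0, so the root lies in [-0.09375, 0.125]
p(0.015625) = 0.2363 > 0, so the root lies in [-0.09375, 0.015625]
p(-0.0390625) = -0.5738 < 0, so the root lies in [-0.0390625, 0.015625]

0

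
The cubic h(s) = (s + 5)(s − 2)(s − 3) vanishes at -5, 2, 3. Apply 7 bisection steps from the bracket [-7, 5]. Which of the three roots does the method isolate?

-5

h(-1) = 48 > 0, so the root lies in [-7, -1]
h(-4) = 42 > 0, so the root lies in [-7, -4]
h(-5.5) = -31.875 < 0, so the root lies in [-5.5, -4]
h(-4.75) = 13.0781 > 0, so the root lies in [-5.5, -4.75]
h(-5.125) = -7.2363 < 0, so the root lies in [-5.125, -4.75]
h(-4.9375) = 3.4417 > 0, so the root lies in [-5.125, -4.9375]
h(-5.03125) = -1.7647 < 0, so the root lies in [-5.03125, -4.9375]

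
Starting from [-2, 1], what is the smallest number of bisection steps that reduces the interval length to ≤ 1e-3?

Width after n steps is 3/2^n. Need 2^n ≥ 3/1e-3 = 3000.
2^11 = 2048 < 3000 ≤ 2^12 = 4096, so n = 12.

12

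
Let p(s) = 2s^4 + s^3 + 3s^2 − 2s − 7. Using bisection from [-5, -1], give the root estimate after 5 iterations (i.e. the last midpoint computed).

-1.125

p(-3) = 161 > 0, so the root lies in [-3, -1]
p(-2) = 33 > 0, so the root lies in [-2, -1]
p(-1.5) = 9.5 > 0, so the root lies in [-1.5, -1]
p(-1.25) = 3.1172 > 0, so the root lies in [-1.25, -1]
p(-1.125) = 0.8267 > 0, so the root lies in [-1.125, -1]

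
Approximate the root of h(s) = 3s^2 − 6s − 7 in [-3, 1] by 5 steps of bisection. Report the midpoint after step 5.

-0.875

s = -1 gives h = 2, positive; keep [-1, 1]
s = 0 gives h = -7, negative; keep [-1, 0]
s = -0.5 gives h = -3.25, negative; keep [-1, -0.5]
s = -0.75 gives h = -0.8125, negative; keep [-1, -0.75]
s = -0.875 gives h = 0.5469, positive; keep [-0.875, -0.75]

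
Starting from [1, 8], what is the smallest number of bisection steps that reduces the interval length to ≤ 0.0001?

17

Width after n steps is 7/2^n. Need 2^n ≥ 7/0.0001 = 70000.
2^16 = 65536 < 70000 ≤ 2^17 = 131072, so n = 17.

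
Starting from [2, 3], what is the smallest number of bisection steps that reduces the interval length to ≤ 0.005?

8

Width after n steps is 1/2^n. Need 2^n ≥ 1/0.005 = 200.
2^7 = 128 < 200 ≤ 2^8 = 256, so n = 8.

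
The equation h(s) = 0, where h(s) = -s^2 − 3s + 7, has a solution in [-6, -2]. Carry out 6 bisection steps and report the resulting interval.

h(-4) = 3 > 0, so the root lies in [-6, -4]
h(-5) = -3 < 0, so the root lies in [-5, -4]
h(-4.5) = 0.25 > 0, so the root lies in [-5, -4.5]
h(-4.75) = -1.3125 < 0, so the root lies in [-4.75, -4.5]
h(-4.625) = -0.5156 < 0, so the root lies in [-4.625, -4.5]
h(-4.5625) = -0.1289 < 0, so the root lies in [-4.5625, -4.5]

[-4.5625, -4.5]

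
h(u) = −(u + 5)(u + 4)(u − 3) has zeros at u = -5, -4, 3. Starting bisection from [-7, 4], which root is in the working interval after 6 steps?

3

m = -1.5, h(m) = 39.375 (+); new bracket [-1.5, 4]
m = 1.25, h(m) = 57.421875 (+); new bracket [1.25, 4]
m = 2.625, h(m) = 18.943359 (+); new bracket [2.625, 4]
m = 3.3125, h(m) = -18.9954 (−); new bracket [2.625, 3.3125]
m = 2.96875, h(m) = 1.7354 (+); new bracket [2.96875, 3.3125]
m = 3.140625, h(m) = -8.1744 (−); new bracket [2.96875, 3.140625]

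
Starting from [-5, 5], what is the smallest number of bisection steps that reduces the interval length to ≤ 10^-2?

10

Width after n steps is 10/2^n. Need 2^n ≥ 10/10^-2 = 1000.
2^9 = 512 < 1000 ≤ 2^10 = 1024, so n = 10.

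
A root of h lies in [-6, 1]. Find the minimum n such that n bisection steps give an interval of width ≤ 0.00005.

18

Width after n steps is 7/2^n. Need 2^n ≥ 7/0.00005 = 140000.
2^17 = 131072 < 140000 ≤ 2^18 = 262144, so n = 18.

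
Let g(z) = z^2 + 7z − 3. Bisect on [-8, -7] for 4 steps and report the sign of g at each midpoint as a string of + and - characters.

g(-7.5) = 0.75 > 0, so the root lies in [-7.5, -7]
g(-7.25) = -1.1875 < 0, so the root lies in [-7.5, -7.25]
g(-7.375) = -0.234375 < 0, so the root lies in [-7.5, -7.375]
g(-7.4375) = 0.2539 > 0, so the root lies in [-7.4375, -7.375]

+--+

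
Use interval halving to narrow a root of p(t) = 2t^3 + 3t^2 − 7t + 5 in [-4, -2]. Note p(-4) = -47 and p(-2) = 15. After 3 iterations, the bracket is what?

[-3, -2.75]

t = -3 gives p = -1, negative; keep [-3, -2]
t = -2.5 gives p = 10, positive; keep [-3, -2.5]
t = -2.75 gives p = 5.34375, positive; keep [-3, -2.75]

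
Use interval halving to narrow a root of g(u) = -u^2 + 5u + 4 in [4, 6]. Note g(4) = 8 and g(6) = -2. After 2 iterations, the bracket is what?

m = 5, g(m) = 4 (+); new bracket [5, 6]
m = 5.5, g(m) = 1.25 (+); new bracket [5.5, 6]

[5.5, 6]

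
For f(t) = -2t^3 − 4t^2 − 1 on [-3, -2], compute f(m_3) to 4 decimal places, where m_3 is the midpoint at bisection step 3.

f(-2.5) = 5.25 > 0, so the root lies in [-2.5, -2]
f(-2.25) = 1.53125 > 0, so the root lies in [-2.25, -2]
f(-2.125) = 0.128906 > 0, so the root lies in [-2.125, -2]

0.1289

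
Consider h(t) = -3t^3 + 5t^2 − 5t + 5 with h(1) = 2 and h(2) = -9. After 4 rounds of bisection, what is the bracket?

[1.3125, 1.375]

midpoint 1.5: h = -1.375 < 0 → [1, 1.5]
midpoint 1.25: h = 0.703125 > 0 → [1.25, 1.5]
midpoint 1.375: h = -0.220703 < 0 → [1.25, 1.375]
midpoint 1.3125: h = 0.2678 > 0 → [1.3125, 1.375]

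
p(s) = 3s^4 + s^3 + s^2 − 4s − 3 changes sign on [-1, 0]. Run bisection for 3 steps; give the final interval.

midpoint -0.5: p = -0.6875 < 0 → [-1, -0.5]
midpoint -0.75: p = 1.089844 > 0 → [-0.75, -0.5]
midpoint -0.625: p = 0.104248 > 0 → [-0.625, -0.5]

[-0.625, -0.5]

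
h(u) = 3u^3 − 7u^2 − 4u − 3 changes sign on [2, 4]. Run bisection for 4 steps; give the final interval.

[2.875, 3]

m = 3, h(m) = 3 (+); new bracket [2, 3]
m = 2.5, h(m) = -9.875 (−); new bracket [2.5, 3]
m = 2.75, h(m) = -4.546875 (−); new bracket [2.75, 3]
m = 2.875, h(m) = -1.0684 (−); new bracket [2.875, 3]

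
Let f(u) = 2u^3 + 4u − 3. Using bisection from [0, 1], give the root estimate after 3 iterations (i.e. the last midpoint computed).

m = 0.5, f(m) = -0.75 (−); new bracket [0.5, 1]
m = 0.75, f(m) = 0.84375 (+); new bracket [0.5, 0.75]
m = 0.625, f(m) = -0.011719 (−); new bracket [0.625, 0.75]

0.625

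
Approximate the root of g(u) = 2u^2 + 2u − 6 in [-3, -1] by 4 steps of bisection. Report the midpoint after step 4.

-2.375

midpoint -2: g = -2 < 0 → [-3, -2]
midpoint -2.5: g = 1.5 > 0 → [-2.5, -2]
midpoint -2.25: g = -0.375 < 0 → [-2.5, -2.25]
midpoint -2.375: g = 0.5312 > 0 → [-2.375, -2.25]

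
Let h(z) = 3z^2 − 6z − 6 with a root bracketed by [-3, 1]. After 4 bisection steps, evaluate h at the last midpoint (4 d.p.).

0.1875

m = -1, h(m) = 3 (+); new bracket [-1, 1]
m = 0, h(m) = -6 (−); new bracket [-1, 0]
m = -0.5, h(m) = -2.25 (−); new bracket [-1, -0.5]
m = -0.75, h(m) = 0.1875 (+); new bracket [-0.75, -0.5]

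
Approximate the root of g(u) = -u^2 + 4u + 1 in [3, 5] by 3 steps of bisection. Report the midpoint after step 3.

midpoint 4: g = 1 > 0 → [4, 5]
midpoint 4.5: g = -1.25 < 0 → [4, 4.5]
midpoint 4.25: g = -0.0625 < 0 → [4, 4.25]

4.25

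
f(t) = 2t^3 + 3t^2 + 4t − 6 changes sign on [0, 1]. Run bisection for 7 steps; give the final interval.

m = 0.5, f(m) = -3 (−); new bracket [0.5, 1]
m = 0.75, f(m) = -0.46875 (−); new bracket [0.75, 1]
m = 0.875, f(m) = 1.136719 (+); new bracket [0.75, 0.875]
m = 0.8125, f(m) = 0.3032 (+); new bracket [0.75, 0.8125]
m = 0.78125, f(m) = -0.0903 (−); new bracket [0.78125, 0.8125]
m = 0.796875, f(m) = 0.1046 (+); new bracket [0.78125, 0.796875]
m = 0.7890625, f(m) = 0.0067 (+); new bracket [0.78125, 0.7890625]

[0.78125, 0.7890625]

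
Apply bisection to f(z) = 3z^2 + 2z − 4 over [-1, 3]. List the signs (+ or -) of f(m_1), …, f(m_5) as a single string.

+---+

f(1) = 1 > 0, so the root lies in [-1, 1]
f(0) = -4 < 0, so the root lies in [0, 1]
f(0.5) = -2.25 < 0, so the root lies in [0.5, 1]
f(0.75) = -0.8125 < 0, so the root lies in [0.75, 1]
f(0.875) = 0.0469 > 0, so the root lies in [0.75, 0.875]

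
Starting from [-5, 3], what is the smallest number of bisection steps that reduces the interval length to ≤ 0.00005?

Width after n steps is 8/2^n. Need 2^n ≥ 8/0.00005 = 160000.
2^17 = 131072 < 160000 ≤ 2^18 = 262144, so n = 18.

18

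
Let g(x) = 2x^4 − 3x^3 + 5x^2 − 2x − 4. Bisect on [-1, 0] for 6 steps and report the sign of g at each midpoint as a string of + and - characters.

-++--+

m = -0.5, g(m) = -1.25 (−); new bracket [-1, -0.5]
m = -0.75, g(m) = 2.210938 (+); new bracket [-0.75, -0.5]
m = -0.625, g(m) = 0.240723 (+); new bracket [-0.625, -0.5]
m = -0.5625, g(m) = -0.5588 (−); new bracket [-0.625, -0.5625]
m = -0.59375, g(m) = -0.1733 (−); new bracket [-0.625, -0.59375]
m = -0.609375, g(m) = 0.0301 (+); new bracket [-0.609375, -0.59375]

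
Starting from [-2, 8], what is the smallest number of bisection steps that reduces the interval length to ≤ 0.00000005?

Width after n steps is 10/2^n. Need 2^n ≥ 10/0.00000005 = 200000000.
2^27 = 134217728 < 200000000 ≤ 2^28 = 268435456, so n = 28.

28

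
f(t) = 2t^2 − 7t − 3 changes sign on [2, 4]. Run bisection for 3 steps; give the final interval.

f(3) = -6 < 0, so the root lies in [3, 4]
f(3.5) = -3 < 0, so the root lies in [3.5, 4]
f(3.75) = -1.125 < 0, so the root lies in [3.75, 4]

[3.75, 4]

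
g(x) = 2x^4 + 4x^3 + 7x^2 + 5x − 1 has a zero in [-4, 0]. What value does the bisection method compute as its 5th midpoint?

m = -2, g(m) = 17 (+); new bracket [-2, 0]
m = -1, g(m) = -1 (−); new bracket [-2, -1]
m = -1.5, g(m) = 3.875 (+); new bracket [-1.5, -1]
m = -1.25, g(m) = 0.7578 (+); new bracket [-1.25, -1]
m = -1.125, g(m) = -0.2573 (−); new bracket [-1.25, -1.125]

-1.125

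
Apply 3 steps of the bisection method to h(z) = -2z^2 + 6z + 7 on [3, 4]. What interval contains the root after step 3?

h(3.5) = 3.5 > 0, so the root lies in [3.5, 4]
h(3.75) = 1.375 > 0, so the root lies in [3.75, 4]
h(3.875) = 0.21875 > 0, so the root lies in [3.875, 4]

[3.875, 4]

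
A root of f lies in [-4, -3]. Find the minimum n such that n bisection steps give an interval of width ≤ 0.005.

Width after n steps is 1/2^n. Need 2^n ≥ 1/0.005 = 200.
2^7 = 128 < 200 ≤ 2^8 = 256, so n = 8.

8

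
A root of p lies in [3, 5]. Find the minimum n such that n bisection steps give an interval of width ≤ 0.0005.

Width after n steps is 2/2^n. Need 2^n ≥ 2/0.0005 = 4000.
2^11 = 2048 < 4000 ≤ 2^12 = 4096, so n = 12.

12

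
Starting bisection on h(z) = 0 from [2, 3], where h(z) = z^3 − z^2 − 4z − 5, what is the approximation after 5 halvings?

m = 2.5, h(m) = -5.625 (−); new bracket [2.5, 3]
m = 2.75, h(m) = -2.765625 (−); new bracket [2.75, 3]
m = 2.875, h(m) = -1.001953 (−); new bracket [2.875, 3]
m = 2.9375, h(m) = -0.0315 (−); new bracket [2.9375, 3]
m = 2.96875, h(m) = 0.4765 (+); new bracket [2.9375, 2.96875]

2.96875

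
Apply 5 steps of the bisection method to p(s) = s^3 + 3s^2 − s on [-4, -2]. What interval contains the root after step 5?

[-3.3125, -3.25]

p(-3) = 3 > 0, so the root lies in [-4, -3]
p(-3.5) = -2.625 < 0, so the root lies in [-3.5, -3]
p(-3.25) = 0.609375 > 0, so the root lies in [-3.5, -3.25]
p(-3.375) = -0.8965 < 0, so the root lies in [-3.375, -3.25]
p(-3.3125) = -0.1165 < 0, so the root lies in [-3.3125, -3.25]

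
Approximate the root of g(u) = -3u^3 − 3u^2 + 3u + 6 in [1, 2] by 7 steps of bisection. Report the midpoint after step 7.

1.2109375

m = 1.5, g(m) = -6.375 (−); new bracket [1, 1.5]
m = 1.25, g(m) = -0.796875 (−); new bracket [1, 1.25]
m = 1.125, g(m) = 1.306641 (+); new bracket [1.125, 1.25]
m = 1.1875, g(m) = 0.3083 (+); new bracket [1.1875, 1.25]
m = 1.21875, g(m) = -0.2306 (−); new bracket [1.1875, 1.21875]
m = 1.203125, g(m) = 0.0422 (+); new bracket [1.203125, 1.21875]
m = 1.2109375, g(m) = -0.0933 (−); new bracket [1.203125, 1.2109375]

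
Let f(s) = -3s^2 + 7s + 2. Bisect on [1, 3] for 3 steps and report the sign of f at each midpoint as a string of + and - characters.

++-

midpoint 2: f = 4 > 0 → [2, 3]
midpoint 2.5: f = 0.75 > 0 → [2.5, 3]
midpoint 2.75: f = -1.4375 < 0 → [2.5, 2.75]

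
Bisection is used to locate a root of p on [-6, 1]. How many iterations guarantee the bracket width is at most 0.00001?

20

Width after n steps is 7/2^n. Need 2^n ≥ 7/0.00001 = 700000.
2^19 = 524288 < 700000 ≤ 2^20 = 1048576, so n = 20.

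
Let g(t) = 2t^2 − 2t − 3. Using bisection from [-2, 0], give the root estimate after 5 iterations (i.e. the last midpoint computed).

midpoint -1: g = 1 > 0 → [-1, 0]
midpoint -0.5: g = -1.5 < 0 → [-1, -0.5]
midpoint -0.75: g = -0.375 < 0 → [-1, -0.75]
midpoint -0.875: g = 0.2812 > 0 → [-0.875, -0.75]
midpoint -0.8125: g = -0.0547 < 0 → [-0.875, -0.8125]

-0.8125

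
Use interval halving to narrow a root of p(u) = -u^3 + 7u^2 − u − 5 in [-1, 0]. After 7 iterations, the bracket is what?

midpoint -0.5: p = -2.625 < 0 → [-1, -0.5]
midpoint -0.75: p = 0.109375 > 0 → [-0.75, -0.5]
midpoint -0.625: p = -1.396484 < 0 → [-0.75, -0.625]
midpoint -0.6875: p = -0.679 < 0 → [-0.75, -0.6875]
midpoint -0.71875: p = -0.2937 < 0 → [-0.75, -0.71875]
midpoint -0.734375: p = -0.0944 < 0 → [-0.75, -0.734375]
midpoint -0.7421875: p = 0.0069 > 0 → [-0.7421875, -0.734375]

[-0.7421875, -0.734375]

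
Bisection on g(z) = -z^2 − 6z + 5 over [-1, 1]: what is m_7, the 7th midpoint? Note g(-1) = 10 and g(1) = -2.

g(0) = 5 > 0, so the root lies in [0, 1]
g(0.5) = 1.75 > 0, so the root lies in [0.5, 1]
g(0.75) = -0.0625 < 0, so the root lies in [0.5, 0.75]
g(0.625) = 0.8594 > 0, so the root lies in [0.625, 0.75]
g(0.6875) = 0.4023 > 0, so the root lies in [0.6875, 0.75]
g(0.71875) = 0.1709 > 0, so the root lies in [0.71875, 0.75]
g(0.734375) = 0.0544 > 0, so the root lies in [0.734375, 0.75]

0.734375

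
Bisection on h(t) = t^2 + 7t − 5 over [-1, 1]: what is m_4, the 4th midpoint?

0.625

t = 0 gives h = -5, negative; keep [0, 1]
t = 0.5 gives h = -1.25, negative; keep [0.5, 1]
t = 0.75 gives h = 0.8125, positive; keep [0.5, 0.75]
t = 0.625 gives h = -0.2344, negative; keep [0.625, 0.75]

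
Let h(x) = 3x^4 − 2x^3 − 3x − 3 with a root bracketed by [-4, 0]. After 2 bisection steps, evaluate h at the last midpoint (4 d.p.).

5.0000

x = -2 gives h = 67, positive; keep [-2, 0]
x = -1 gives h = 5, positive; keep [-1, 0]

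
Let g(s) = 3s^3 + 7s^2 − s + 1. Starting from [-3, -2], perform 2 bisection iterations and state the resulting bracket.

[-2.75, -2.5]

m = -2.5, g(m) = 0.375 (+); new bracket [-3, -2.5]
m = -2.75, g(m) = -5.703125 (−); new bracket [-2.75, -2.5]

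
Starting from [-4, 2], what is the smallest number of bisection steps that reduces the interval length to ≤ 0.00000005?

27

Width after n steps is 6/2^n. Need 2^n ≥ 6/0.00000005 = 120000000.
2^26 = 67108864 < 120000000 ≤ 2^27 = 134217728, so n = 27.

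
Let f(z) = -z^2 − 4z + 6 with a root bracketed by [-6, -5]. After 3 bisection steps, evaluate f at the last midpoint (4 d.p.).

m = -5.5, f(m) = -2.25 (−); new bracket [-5.5, -5]
m = -5.25, f(m) = -0.5625 (−); new bracket [-5.25, -5]
m = -5.125, f(m) = 0.234375 (+); new bracket [-5.25, -5.125]

0.2344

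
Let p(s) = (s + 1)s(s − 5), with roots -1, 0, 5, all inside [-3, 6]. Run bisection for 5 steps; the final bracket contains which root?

s = 1.5 gives p = -13.125, negative; keep [1.5, 6]
s = 3.75 gives p = -22.265625, negative; keep [3.75, 6]
s = 4.875 gives p = -3.580078, negative; keep [4.875, 6]
s = 5.4375 gives p = 15.3142, positive; keep [4.875, 5.4375]
s = 5.15625 gives p = 4.9599, positive; keep [4.875, 5.15625]

5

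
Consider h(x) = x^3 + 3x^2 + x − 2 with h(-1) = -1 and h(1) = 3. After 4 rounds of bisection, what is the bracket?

h(0) = -2 < 0, so the root lies in [0, 1]
h(0.5) = -0.625 < 0, so the root lies in [0.5, 1]
h(0.75) = 0.859375 > 0, so the root lies in [0.5, 0.75]
h(0.625) = 0.041 > 0, so the root lies in [0.5, 0.625]

[0.5, 0.625]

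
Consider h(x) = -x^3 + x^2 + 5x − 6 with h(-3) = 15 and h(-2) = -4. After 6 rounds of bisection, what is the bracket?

x = -2.5 gives h = 3.375, positive; keep [-2.5, -2]
x = -2.25 gives h = -0.796875, negative; keep [-2.5, -2.25]
x = -2.375 gives h = 1.162109, positive; keep [-2.375, -2.25]
x = -2.3125 gives h = 0.1516, positive; keep [-2.3125, -2.25]
x = -2.28125 gives h = -0.3303, negative; keep [-2.3125, -2.28125]
x = -2.296875 gives h = -0.0913, negative; keep [-2.3125, -2.296875]

[-2.3125, -2.296875]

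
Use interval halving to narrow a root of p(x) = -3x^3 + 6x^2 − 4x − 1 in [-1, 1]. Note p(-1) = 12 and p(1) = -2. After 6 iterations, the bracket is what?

[-0.21875, -0.1875]

p(0) = -1 < 0, so the root lies in [-1, 0]
p(-0.5) = 2.875 > 0, so the root lies in [-0.5, 0]
p(-0.25) = 0.421875 > 0, so the root lies in [-0.25, 0]
p(-0.125) = -0.4004 < 0, so the root lies in [-0.25, -0.125]
p(-0.1875) = -0.0193 < 0, so the root lies in [-0.25, -0.1875]
p(-0.21875) = 0.1935 > 0, so the root lies in [-0.21875, -0.1875]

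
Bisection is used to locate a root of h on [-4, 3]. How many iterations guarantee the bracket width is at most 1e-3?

13

Width after n steps is 7/2^n. Need 2^n ≥ 7/1e-3 = 7000.
2^12 = 4096 < 7000 ≤ 2^13 = 8192, so n = 13.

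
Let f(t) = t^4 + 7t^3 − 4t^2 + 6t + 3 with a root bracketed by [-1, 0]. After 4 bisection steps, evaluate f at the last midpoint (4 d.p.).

t = -0.5 gives f = -1.8125, negative; keep [-0.5, 0]
t = -0.25 gives f = 1.144531, positive; keep [-0.5, -0.25]
t = -0.375 gives f = -0.161865, negative; keep [-0.375, -0.25]
t = -0.3125 gives f = 0.5303, positive; keep [-0.375, -0.3125]

0.5303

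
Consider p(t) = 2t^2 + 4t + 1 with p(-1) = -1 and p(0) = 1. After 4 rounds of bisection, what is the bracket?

m = -0.5, p(m) = -0.5 (−); new bracket [-0.5, 0]
m = -0.25, p(m) = 0.125 (+); new bracket [-0.5, -0.25]
m = -0.375, p(m) = -0.21875 (−); new bracket [-0.375, -0.25]
m = -0.3125, p(m) = -0.0547 (−); new bracket [-0.3125, -0.25]

[-0.3125, -0.25]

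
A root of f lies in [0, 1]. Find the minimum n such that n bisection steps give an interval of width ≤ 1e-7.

24

Width after n steps is 1/2^n. Need 2^n ≥ 1/1e-7 = 10000000.
2^23 = 8388608 < 10000000 ≤ 2^24 = 16777216, so n = 24.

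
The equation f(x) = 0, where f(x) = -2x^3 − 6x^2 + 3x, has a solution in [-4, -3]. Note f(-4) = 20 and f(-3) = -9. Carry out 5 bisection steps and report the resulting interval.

[-3.4375, -3.40625]

midpoint -3.5: f = 1.75 > 0 → [-3.5, -3]
midpoint -3.25: f = -4.46875 < 0 → [-3.5, -3.25]
midpoint -3.375: f = -1.582031 < 0 → [-3.5, -3.375]
midpoint -3.4375: f = 0.0269 > 0 → [-3.4375, -3.375]
midpoint -3.40625: f = -0.7917 < 0 → [-3.4375, -3.40625]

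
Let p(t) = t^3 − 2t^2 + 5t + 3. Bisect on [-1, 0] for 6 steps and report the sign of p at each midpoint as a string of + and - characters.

-++++-

p(-0.5) = -0.125 < 0, so the root lies in [-0.5, 0]
p(-0.25) = 1.609375 > 0, so the root lies in [-0.5, -0.25]
p(-0.375) = 0.791016 > 0, so the root lies in [-0.5, -0.375]
p(-0.4375) = 0.3459 > 0, so the root lies in [-0.5, -0.4375]
p(-0.46875) = 0.1138 > 0, so the root lies in [-0.5, -0.46875]
p(-0.484375) = -0.0048 < 0, so the root lies in [-0.484375, -0.46875]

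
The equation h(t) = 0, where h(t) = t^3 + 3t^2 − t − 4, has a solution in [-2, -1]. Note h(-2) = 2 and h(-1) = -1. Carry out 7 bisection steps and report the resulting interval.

t = -1.5 gives h = 0.875, positive; keep [-1.5, -1]
t = -1.25 gives h = -0.015625, negative; keep [-1.5, -1.25]
t = -1.375 gives h = 0.447266, positive; keep [-1.375, -1.25]
t = -1.3125 gives h = 0.2195, positive; keep [-1.3125, -1.25]
t = -1.28125 gives h = 0.1028, positive; keep [-1.28125, -1.25]
t = -1.265625 gives h = 0.0438, positive; keep [-1.265625, -1.25]
t = -1.2578125 gives h = 0.0141, positive; keep [-1.2578125, -1.25]

[-1.2578125, -1.25]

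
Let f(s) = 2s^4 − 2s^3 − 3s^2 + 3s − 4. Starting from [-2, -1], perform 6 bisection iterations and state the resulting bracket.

s = -1.5 gives f = 1.625, positive; keep [-1.5, -1]
s = -1.25 gives f = -3.648438, negative; keep [-1.5, -1.25]
s = -1.375 gives f = -1.44873, negative; keep [-1.5, -1.375]
s = -1.4375 gives f = -0.0307, negative; keep [-1.5, -1.4375]
s = -1.46875 gives f = 0.7662, positive; keep [-1.46875, -1.4375]
s = -1.453125 gives f = 0.3601, positive; keep [-1.453125, -1.4375]

[-1.453125, -1.4375]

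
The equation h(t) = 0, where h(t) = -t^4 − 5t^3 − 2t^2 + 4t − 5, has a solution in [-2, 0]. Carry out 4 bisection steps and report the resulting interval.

h(-1) = -7 < 0, so the root lies in [-2, -1]
h(-1.5) = -3.6875 < 0, so the root lies in [-2, -1.5]
h(-1.75) = -0.707031 < 0, so the root lies in [-2, -1.75]
h(-1.875) = 1.0681 > 0, so the root lies in [-1.875, -1.75]

[-1.875, -1.75]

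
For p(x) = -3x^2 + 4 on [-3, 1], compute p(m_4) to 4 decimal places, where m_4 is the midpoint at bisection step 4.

p(-1) = 1 > 0, so the root lies in [-3, -1]
p(-2) = -8 < 0, so the root lies in [-2, -1]
p(-1.5) = -2.75 < 0, so the root lies in [-1.5, -1]
p(-1.25) = -0.6875 < 0, so the root lies in [-1.25, -1]

-0.6875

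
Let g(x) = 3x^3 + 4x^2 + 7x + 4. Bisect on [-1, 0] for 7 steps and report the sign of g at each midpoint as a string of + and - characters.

+-++-+-

g(-0.5) = 1.125 > 0, so the root lies in [-1, -0.5]
g(-0.75) = -0.265625 < 0, so the root lies in [-0.75, -0.5]
g(-0.625) = 0.455078 > 0, so the root lies in [-0.75, -0.625]
g(-0.6875) = 0.1033 > 0, so the root lies in [-0.75, -0.6875]
g(-0.71875) = -0.0788 < 0, so the root lies in [-0.71875, -0.6875]
g(-0.703125) = 0.0128 > 0, so the root lies in [-0.71875, -0.703125]
g(-0.7109375) = -0.0328 < 0, so the root lies in [-0.7109375, -0.703125]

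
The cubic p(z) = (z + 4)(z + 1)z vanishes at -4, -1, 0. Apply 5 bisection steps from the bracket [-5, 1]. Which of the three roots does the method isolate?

z = -2 gives p = 4, positive; keep [-5, -2]
z = -3.5 gives p = 4.375, positive; keep [-5, -3.5]
z = -4.25 gives p = -3.453125, negative; keep [-4.25, -3.5]
z = -3.875 gives p = 1.3926, positive; keep [-4.25, -3.875]
z = -4.0625 gives p = -0.7776, negative; keep [-4.0625, -3.875]

-4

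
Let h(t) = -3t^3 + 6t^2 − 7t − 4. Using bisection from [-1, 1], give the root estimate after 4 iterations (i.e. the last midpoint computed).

-0.375

t = 0 gives h = -4, negative; keep [-1, 0]
t = -0.5 gives h = 1.375, positive; keep [-0.5, 0]
t = -0.25 gives h = -1.828125, negative; keep [-0.5, -0.25]
t = -0.375 gives h = -0.373, negative; keep [-0.5, -0.375]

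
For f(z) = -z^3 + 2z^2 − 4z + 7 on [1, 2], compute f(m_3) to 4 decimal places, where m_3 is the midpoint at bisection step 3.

z = 1.5 gives f = 2.125, positive; keep [1.5, 2]
z = 1.75 gives f = 0.765625, positive; keep [1.75, 2]
z = 1.875 gives f = -0.060547, negative; keep [1.75, 1.875]

-0.0605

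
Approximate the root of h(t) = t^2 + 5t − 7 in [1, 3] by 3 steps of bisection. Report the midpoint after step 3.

1.25

h(2) = 7 > 0, so the root lies in [1, 2]
h(1.5) = 2.75 > 0, so the root lies in [1, 1.5]
h(1.25) = 0.8125 > 0, so the root lies in [1, 1.25]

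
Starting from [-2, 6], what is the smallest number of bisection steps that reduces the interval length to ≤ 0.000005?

Width after n steps is 8/2^n. Need 2^n ≥ 8/0.000005 = 1600000.
2^20 = 1048576 < 1600000 ≤ 2^21 = 2097152, so n = 21.

21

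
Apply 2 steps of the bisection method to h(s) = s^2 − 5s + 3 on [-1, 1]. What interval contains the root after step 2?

[0.5, 1]

m = 0, h(m) = 3 (+); new bracket [0, 1]
m = 0.5, h(m) = 0.75 (+); new bracket [0.5, 1]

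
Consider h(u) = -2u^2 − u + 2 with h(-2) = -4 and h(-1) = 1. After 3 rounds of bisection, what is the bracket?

[-1.375, -1.25]

u = -1.5 gives h = -1, negative; keep [-1.5, -1]
u = -1.25 gives h = 0.125, positive; keep [-1.5, -1.25]
u = -1.375 gives h = -0.40625, negative; keep [-1.375, -1.25]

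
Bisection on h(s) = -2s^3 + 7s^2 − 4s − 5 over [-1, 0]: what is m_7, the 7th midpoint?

s = -0.5 gives h = -1, negative; keep [-1, -0.5]
s = -0.75 gives h = 2.78125, positive; keep [-0.75, -0.5]
s = -0.625 gives h = 0.722656, positive; keep [-0.625, -0.5]
s = -0.5625 gives h = -0.1792, negative; keep [-0.625, -0.5625]
s = -0.59375 gives h = 0.2614, positive; keep [-0.59375, -0.5625]
s = -0.578125 gives h = 0.0386, positive; keep [-0.578125, -0.5625]
s = -0.5703125 gives h = -0.071, negative; keep [-0.578125, -0.5703125]

-0.5703125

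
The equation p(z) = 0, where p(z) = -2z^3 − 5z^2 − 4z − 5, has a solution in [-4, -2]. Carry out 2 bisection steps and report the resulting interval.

z = -3 gives p = 16, positive; keep [-3, -2]
z = -2.5 gives p = 5, positive; keep [-2.5, -2]

[-2.5, -2]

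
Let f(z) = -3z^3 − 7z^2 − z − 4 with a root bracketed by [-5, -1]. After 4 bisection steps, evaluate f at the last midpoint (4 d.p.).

z = -3 gives f = 17, positive; keep [-3, -1]
z = -2 gives f = -6, negative; keep [-3, -2]
z = -2.5 gives f = 1.625, positive; keep [-2.5, -2]
z = -2.25 gives f = -3.0156, negative; keep [-2.5, -2.25]

-3.0156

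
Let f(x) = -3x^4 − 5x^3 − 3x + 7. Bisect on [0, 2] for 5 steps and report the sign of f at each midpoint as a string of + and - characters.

f(1) = -4 < 0, so the root lies in [0, 1]
f(0.5) = 4.6875 > 0, so the root lies in [0.5, 1]
f(0.75) = 1.691406 > 0, so the root lies in [0.75, 1]
f(0.875) = -0.7332 < 0, so the root lies in [0.75, 0.875]
f(0.8125) = 0.5732 > 0, so the root lies in [0.8125, 0.875]

-++-+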